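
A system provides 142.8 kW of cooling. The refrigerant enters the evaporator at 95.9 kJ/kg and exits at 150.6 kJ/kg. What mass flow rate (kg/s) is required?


dh = 150.6 - 95.9 = 54.7 kJ/kg
m_dot = Q / dh = 142.8 / 54.7 = 2.6106 kg/s

2.6106


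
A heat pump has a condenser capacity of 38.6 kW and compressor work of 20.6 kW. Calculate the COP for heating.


COP_hp = Q_cond / W
COP_hp = 38.6 / 20.6
COP_hp = 1.874

1.874


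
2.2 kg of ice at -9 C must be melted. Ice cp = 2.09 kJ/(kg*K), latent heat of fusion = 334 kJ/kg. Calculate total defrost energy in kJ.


Sensible heat = cp * dT = 2.09 * 9 = 18.81 kJ/kg
Total per kg = 18.81 + 334 = 352.81 kJ/kg
Q = m * total = 2.2 * 352.81
Q = 776.2 kJ

776.2


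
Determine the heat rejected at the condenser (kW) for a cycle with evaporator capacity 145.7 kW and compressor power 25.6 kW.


Q_cond = Q_evap + W
Q_cond = 145.7 + 25.6
Q_cond = 171.3 kW

171.3


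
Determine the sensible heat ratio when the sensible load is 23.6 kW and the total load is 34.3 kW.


SHR = Q_sensible / Q_total
SHR = 23.6 / 34.3
SHR = 0.688

0.688


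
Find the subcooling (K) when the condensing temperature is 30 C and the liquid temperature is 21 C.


Subcooling = T_cond - T_liquid
Subcooling = 30 - 21
Subcooling = 9 K

9


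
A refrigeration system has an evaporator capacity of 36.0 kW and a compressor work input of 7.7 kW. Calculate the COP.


COP = Q_evap / W
COP = 36.0 / 7.7
COP = 4.675

4.675


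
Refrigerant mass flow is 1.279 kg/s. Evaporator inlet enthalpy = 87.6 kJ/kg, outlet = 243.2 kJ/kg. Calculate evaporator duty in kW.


dh = 243.2 - 87.6 = 155.6 kJ/kg
Q_evap = m_dot * dh = 1.279 * 155.6
Q_evap = 199.01 kW

199.01


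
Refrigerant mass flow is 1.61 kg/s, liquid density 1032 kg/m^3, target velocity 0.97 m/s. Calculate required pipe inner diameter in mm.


A = m_dot / (rho * v) = 1.61 / (1032 * 0.97) = 0.00160832734 m^2
d = sqrt(4*A/pi) * 1000
d = 45.3 mm

45.3


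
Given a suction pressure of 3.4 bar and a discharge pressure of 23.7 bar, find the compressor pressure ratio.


PR = P_high / P_low
PR = 23.7 / 3.4
PR = 6.971

6.971


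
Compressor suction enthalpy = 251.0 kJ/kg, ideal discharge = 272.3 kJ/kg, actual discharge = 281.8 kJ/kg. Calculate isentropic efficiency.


dh_ideal = 272.3 - 251.0 = 21.3 kJ/kg
dh_actual = 281.8 - 251.0 = 30.8 kJ/kg
eta_s = dh_ideal / dh_actual = 21.3 / 30.8
eta_s = 0.6916

0.6916


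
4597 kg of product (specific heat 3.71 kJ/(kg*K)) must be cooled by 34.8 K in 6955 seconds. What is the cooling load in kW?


Q = m * cp * dT / t
Q = 4597 * 3.71 * 34.8 / 6955
Q = 85.336 kW

85.336


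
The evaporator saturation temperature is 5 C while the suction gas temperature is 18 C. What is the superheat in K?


Superheat = T_suction - T_evap
Superheat = 18 - (5)
Superheat = 13 K

13


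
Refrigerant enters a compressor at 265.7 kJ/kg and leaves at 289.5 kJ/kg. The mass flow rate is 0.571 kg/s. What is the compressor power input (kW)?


dh = 289.5 - 265.7 = 23.8 kJ/kg
W = m_dot * dh = 0.571 * 23.8 = 13.59 kW

13.59


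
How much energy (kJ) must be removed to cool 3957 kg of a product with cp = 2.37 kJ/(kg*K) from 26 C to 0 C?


dT = 26 - (0) = 26 K
Q = m * cp * dT = 3957 * 2.37 * 26
Q = 243830 kJ

243830


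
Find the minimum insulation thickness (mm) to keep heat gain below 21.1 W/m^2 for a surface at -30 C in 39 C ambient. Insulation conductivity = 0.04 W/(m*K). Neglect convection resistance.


dT = 39 - (-30) = 69 K
thickness = k * dT / q_max * 1000
thickness = 0.04 * 69 / 21.1 * 1000
thickness = 130.8 mm

130.8


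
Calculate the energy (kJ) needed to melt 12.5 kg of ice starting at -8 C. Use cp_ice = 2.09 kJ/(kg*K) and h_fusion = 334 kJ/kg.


Sensible heat = cp * dT = 2.09 * 8 = 16.72 kJ/kg
Total per kg = 16.72 + 334 = 350.72 kJ/kg
Q = m * total = 12.5 * 350.72
Q = 4384.0 kJ

4384.0


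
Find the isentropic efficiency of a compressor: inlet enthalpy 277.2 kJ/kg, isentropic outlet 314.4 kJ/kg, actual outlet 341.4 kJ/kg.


dh_ideal = 314.4 - 277.2 = 37.2 kJ/kg
dh_actual = 341.4 - 277.2 = 64.2 kJ/kg
eta_s = dh_ideal / dh_actual = 37.2 / 64.2
eta_s = 0.5794

0.5794


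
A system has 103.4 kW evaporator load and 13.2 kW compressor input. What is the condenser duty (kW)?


Q_cond = Q_evap + W
Q_cond = 103.4 + 13.2
Q_cond = 116.6 kW

116.6


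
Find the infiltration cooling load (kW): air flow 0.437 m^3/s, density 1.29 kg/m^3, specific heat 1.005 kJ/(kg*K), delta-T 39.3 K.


Q = V_dot * rho * cp * dT
Q = 0.437 * 1.29 * 1.005 * 39.3
Q = 22.265 kW

22.265


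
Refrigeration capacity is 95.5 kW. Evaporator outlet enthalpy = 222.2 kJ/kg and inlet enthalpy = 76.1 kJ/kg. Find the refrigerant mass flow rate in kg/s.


dh = 222.2 - 76.1 = 146.1 kJ/kg
m_dot = Q / dh = 95.5 / 146.1 = 0.6537 kg/s

0.6537


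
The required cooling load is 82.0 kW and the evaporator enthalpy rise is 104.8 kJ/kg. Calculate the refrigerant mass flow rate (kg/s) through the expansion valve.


m_dot = Q / dh
m_dot = 82.0 / 104.8
m_dot = 0.7824 kg/s

0.7824


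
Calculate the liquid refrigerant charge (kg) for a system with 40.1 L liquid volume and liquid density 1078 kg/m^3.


Charge = V * rho / 1000
Charge = 40.1 * 1078 / 1000
Charge = 43.23 kg

43.23


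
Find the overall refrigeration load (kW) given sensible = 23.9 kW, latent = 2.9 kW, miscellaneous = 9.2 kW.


Q_total = Q_s + Q_l + Q_misc
Q_total = 23.9 + 2.9 + 9.2
Q_total = 36.0 kW

36.0


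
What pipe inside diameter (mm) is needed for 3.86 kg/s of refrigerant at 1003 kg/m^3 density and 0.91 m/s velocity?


A = m_dot / (rho * v) = 3.86 / (1003 * 0.91) = 0.004229071029 m^2
d = sqrt(4*A/pi) * 1000
d = 73.4 mm

73.4


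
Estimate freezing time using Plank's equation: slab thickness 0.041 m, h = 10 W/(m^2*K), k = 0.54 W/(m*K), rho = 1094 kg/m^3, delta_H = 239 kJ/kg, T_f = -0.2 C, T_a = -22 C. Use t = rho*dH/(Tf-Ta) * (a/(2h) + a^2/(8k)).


dT = -0.2 - (-22) = 21.8 K
term1 = a/(2h) = 0.041/(2*10) = 0.00205
term2 = a^2/(8k) = 0.041^2/(8*0.54) = 0.0003891203704
t = rho*dH*1000/dT * (term1 + term2)
t = 1094*239*1000/21.8 * (0.00205 + 0.0003891203704)
t = 29254 s

29254


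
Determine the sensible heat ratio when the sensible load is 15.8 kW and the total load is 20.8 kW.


SHR = Q_sensible / Q_total
SHR = 15.8 / 20.8
SHR = 0.76

0.76


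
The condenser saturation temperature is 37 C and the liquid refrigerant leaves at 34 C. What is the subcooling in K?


Subcooling = T_cond - T_liquid
Subcooling = 37 - 34
Subcooling = 3 K

3


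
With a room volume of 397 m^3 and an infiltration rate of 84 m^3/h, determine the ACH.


ACH = flow / volume
ACH = 84 / 397
ACH = 0.212

0.212


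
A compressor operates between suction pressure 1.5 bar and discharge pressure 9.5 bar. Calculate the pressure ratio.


PR = P_high / P_low
PR = 9.5 / 1.5
PR = 6.333

6.333


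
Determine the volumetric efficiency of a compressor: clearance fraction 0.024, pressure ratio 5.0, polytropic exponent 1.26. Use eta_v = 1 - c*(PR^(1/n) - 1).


PR^(1/n) = 5.0^(1/1.26) = 3.58705552
eta_v = 1 - 0.024 * (3.58705552 - 1)
eta_v = 0.9379

0.9379


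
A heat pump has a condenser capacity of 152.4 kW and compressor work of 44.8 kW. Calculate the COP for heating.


COP_hp = Q_cond / W
COP_hp = 152.4 / 44.8
COP_hp = 3.402

3.402


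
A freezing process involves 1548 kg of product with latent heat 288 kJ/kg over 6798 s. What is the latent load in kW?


Q_lat = m * h_fg / t
Q_lat = 1548 * 288 / 6798
Q_lat = 65.58 kW

65.58


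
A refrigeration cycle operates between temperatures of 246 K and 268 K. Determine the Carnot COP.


dT = 268 - 246 = 22 K
COP_carnot = T_cold / dT = 246 / 22
COP_carnot = 11.182

11.182


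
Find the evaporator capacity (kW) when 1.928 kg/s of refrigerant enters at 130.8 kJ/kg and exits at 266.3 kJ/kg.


dh = 266.3 - 130.8 = 135.5 kJ/kg
Q_evap = m_dot * dh = 1.928 * 135.5
Q_evap = 261.24 kW

261.24


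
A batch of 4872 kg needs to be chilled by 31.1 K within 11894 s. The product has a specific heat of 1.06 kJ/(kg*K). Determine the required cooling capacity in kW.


Q = m * cp * dT / t
Q = 4872 * 1.06 * 31.1 / 11894
Q = 13.503 kW

13.503


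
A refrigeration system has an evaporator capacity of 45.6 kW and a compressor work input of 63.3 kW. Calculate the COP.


COP = Q_evap / W
COP = 45.6 / 63.3
COP = 0.72

0.72


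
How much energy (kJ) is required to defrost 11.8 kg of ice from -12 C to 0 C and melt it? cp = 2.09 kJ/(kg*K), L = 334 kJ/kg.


Sensible heat = cp * dT = 2.09 * 12 = 25.08 kJ/kg
Total per kg = 25.08 + 334 = 359.08 kJ/kg
Q = m * total = 11.8 * 359.08
Q = 4237.1 kJ

4237.1


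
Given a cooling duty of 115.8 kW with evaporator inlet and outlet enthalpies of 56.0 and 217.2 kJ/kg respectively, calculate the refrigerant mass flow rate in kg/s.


dh = 217.2 - 56.0 = 161.2 kJ/kg
m_dot = Q / dh = 115.8 / 161.2 = 0.7184 kg/s

0.7184


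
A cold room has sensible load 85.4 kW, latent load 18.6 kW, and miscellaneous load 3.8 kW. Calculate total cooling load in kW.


Q_total = Q_s + Q_l + Q_misc
Q_total = 85.4 + 18.6 + 3.8
Q_total = 107.8 kW

107.8


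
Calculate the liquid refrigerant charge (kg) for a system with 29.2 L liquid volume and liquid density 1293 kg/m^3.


Charge = V * rho / 1000
Charge = 29.2 * 1293 / 1000
Charge = 37.76 kg

37.76


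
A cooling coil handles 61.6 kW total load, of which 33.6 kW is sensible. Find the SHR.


SHR = Q_sensible / Q_total
SHR = 33.6 / 61.6
SHR = 0.545

0.545


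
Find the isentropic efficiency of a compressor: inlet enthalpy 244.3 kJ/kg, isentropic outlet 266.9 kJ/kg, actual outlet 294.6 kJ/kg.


dh_ideal = 266.9 - 244.3 = 22.6 kJ/kg
dh_actual = 294.6 - 244.3 = 50.3 kJ/kg
eta_s = dh_ideal / dh_actual = 22.6 / 50.3
eta_s = 0.4493

0.4493


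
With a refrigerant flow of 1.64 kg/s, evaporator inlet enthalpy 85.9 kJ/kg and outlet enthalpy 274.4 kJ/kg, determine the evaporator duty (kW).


dh = 274.4 - 85.9 = 188.5 kJ/kg
Q_evap = m_dot * dh = 1.64 * 188.5
Q_evap = 309.14 kW

309.14


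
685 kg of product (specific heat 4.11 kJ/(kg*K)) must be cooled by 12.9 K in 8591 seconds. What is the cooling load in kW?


Q = m * cp * dT / t
Q = 685 * 4.11 * 12.9 / 8591
Q = 4.227 kW

4.227


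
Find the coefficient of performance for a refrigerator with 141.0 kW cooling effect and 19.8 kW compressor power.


COP = Q_evap / W
COP = 141.0 / 19.8
COP = 7.121

7.121


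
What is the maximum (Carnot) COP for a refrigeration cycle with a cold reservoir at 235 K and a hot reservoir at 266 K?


dT = 266 - 235 = 31 K
COP_carnot = T_cold / dT = 235 / 31
COP_carnot = 7.581

7.581


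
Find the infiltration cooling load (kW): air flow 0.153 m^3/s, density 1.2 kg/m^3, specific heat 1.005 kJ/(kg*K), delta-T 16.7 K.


Q = V_dot * rho * cp * dT
Q = 0.153 * 1.2 * 1.005 * 16.7
Q = 3.081 kW

3.081


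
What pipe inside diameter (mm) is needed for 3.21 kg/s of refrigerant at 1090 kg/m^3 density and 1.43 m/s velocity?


A = m_dot / (rho * v) = 3.21 / (1090 * 1.43) = 0.002059408481 m^2
d = sqrt(4*A/pi) * 1000
d = 51.2 mm

51.2


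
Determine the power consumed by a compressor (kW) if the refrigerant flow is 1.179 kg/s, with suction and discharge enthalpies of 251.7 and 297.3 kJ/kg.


dh = 297.3 - 251.7 = 45.6 kJ/kg
W = m_dot * dh = 1.179 * 45.6 = 53.76 kW

53.76


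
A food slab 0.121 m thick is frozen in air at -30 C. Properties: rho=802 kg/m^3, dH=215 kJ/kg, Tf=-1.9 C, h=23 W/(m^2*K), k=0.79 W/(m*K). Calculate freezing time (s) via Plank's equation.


dT = -1.9 - (-30) = 28.1 K
term1 = a/(2h) = 0.121/(2*23) = 0.002630434783
term2 = a^2/(8k) = 0.121^2/(8*0.79) = 0.002316613924
t = rho*dH*1000/dT * (term1 + term2)
t = 802*215*1000/28.1 * (0.002630434783 + 0.002316613924)
t = 30357 s

30357


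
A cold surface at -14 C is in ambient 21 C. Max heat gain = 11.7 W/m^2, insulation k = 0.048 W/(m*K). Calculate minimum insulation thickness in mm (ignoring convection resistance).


dT = 21 - (-14) = 35 K
thickness = k * dT / q_max * 1000
thickness = 0.048 * 35 / 11.7 * 1000
thickness = 143.6 mm

143.6


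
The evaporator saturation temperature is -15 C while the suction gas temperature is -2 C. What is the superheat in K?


Superheat = T_suction - T_evap
Superheat = -2 - (-15)
Superheat = 13 K

13


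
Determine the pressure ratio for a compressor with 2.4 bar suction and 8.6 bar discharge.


PR = P_high / P_low
PR = 8.6 / 2.4
PR = 3.583

3.583


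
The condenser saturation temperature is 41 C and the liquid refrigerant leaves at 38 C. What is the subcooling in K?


Subcooling = T_cond - T_liquid
Subcooling = 41 - 38
Subcooling = 3 K

3


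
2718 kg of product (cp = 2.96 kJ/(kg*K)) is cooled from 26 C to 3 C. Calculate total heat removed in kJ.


dT = 26 - (3) = 23 K
Q = m * cp * dT = 2718 * 2.96 * 23
Q = 185041 kJ

185041


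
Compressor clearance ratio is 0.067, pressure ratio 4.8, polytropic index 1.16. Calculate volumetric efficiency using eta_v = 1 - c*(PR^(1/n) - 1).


PR^(1/n) = 4.8^(1/1.16) = 3.86613423
eta_v = 1 - 0.067 * (3.86613423 - 1)
eta_v = 0.808

0.808


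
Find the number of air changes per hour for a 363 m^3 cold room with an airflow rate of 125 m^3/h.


ACH = flow / volume
ACH = 125 / 363
ACH = 0.344

0.344


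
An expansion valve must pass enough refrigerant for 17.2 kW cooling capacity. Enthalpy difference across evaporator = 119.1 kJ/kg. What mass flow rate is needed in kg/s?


m_dot = Q / dh
m_dot = 17.2 / 119.1
m_dot = 0.1444 kg/s

0.1444


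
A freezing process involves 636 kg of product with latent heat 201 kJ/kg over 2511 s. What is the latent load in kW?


Q_lat = m * h_fg / t
Q_lat = 636 * 201 / 2511
Q_lat = 50.91 kW

50.91


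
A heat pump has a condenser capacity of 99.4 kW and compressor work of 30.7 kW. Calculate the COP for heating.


COP_hp = Q_cond / W
COP_hp = 99.4 / 30.7
COP_hp = 3.238

3.238


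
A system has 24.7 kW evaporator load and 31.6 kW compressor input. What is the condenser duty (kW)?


Q_cond = Q_evap + W
Q_cond = 24.7 + 31.6
Q_cond = 56.3 kW

56.3


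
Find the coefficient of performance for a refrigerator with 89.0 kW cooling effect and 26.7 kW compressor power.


COP = Q_evap / W
COP = 89.0 / 26.7
COP = 3.333

3.333


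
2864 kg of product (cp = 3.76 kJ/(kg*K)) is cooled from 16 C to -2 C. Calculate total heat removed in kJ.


dT = 16 - (-2) = 18 K
Q = m * cp * dT = 2864 * 3.76 * 18
Q = 193836 kJ

193836


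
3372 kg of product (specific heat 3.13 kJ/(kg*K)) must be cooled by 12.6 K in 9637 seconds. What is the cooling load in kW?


Q = m * cp * dT / t
Q = 3372 * 3.13 * 12.6 / 9637
Q = 13.799 kW

13.799


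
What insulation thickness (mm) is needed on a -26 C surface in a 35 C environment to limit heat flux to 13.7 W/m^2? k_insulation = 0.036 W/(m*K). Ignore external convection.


dT = 35 - (-26) = 61 K
thickness = k * dT / q_max * 1000
thickness = 0.036 * 61 / 13.7 * 1000
thickness = 160.3 mm

160.3


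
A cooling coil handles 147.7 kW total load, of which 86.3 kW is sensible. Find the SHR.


SHR = Q_sensible / Q_total
SHR = 86.3 / 147.7
SHR = 0.584

0.584


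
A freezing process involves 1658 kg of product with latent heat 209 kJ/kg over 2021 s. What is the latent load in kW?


Q_lat = m * h_fg / t
Q_lat = 1658 * 209 / 2021
Q_lat = 171.46 kW

171.46


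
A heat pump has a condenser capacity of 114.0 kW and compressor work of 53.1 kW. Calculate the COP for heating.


COP_hp = Q_cond / W
COP_hp = 114.0 / 53.1
COP_hp = 2.147

2.147


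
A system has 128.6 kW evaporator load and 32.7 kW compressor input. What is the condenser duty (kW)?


Q_cond = Q_evap + W
Q_cond = 128.6 + 32.7
Q_cond = 161.3 kW

161.3


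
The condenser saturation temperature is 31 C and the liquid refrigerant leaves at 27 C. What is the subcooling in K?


Subcooling = T_cond - T_liquid
Subcooling = 31 - 27
Subcooling = 4 K

4


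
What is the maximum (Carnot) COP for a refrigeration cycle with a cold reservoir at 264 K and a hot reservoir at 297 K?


dT = 297 - 264 = 33 K
COP_carnot = T_cold / dT = 264 / 33
COP_carnot = 8.0

8.0


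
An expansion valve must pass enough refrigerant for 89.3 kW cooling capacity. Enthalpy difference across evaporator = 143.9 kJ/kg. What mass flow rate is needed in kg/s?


m_dot = Q / dh
m_dot = 89.3 / 143.9
m_dot = 0.6206 kg/s

0.6206


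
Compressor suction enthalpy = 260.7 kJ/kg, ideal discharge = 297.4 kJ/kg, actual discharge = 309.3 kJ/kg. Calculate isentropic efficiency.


dh_ideal = 297.4 - 260.7 = 36.7 kJ/kg
dh_actual = 309.3 - 260.7 = 48.6 kJ/kg
eta_s = dh_ideal / dh_actual = 36.7 / 48.6
eta_s = 0.7551

0.7551


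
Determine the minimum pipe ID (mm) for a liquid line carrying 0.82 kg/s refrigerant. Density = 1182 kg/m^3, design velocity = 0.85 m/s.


A = m_dot / (rho * v) = 0.82 / (1182 * 0.85) = 0.0008161640291 m^2
d = sqrt(4*A/pi) * 1000
d = 32.2 mm

32.2


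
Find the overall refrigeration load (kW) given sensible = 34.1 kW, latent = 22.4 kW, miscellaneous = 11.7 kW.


Q_total = Q_s + Q_l + Q_misc
Q_total = 34.1 + 22.4 + 11.7
Q_total = 68.2 kW

68.2


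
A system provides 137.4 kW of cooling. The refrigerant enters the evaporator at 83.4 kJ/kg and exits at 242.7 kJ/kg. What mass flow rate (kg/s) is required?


dh = 242.7 - 83.4 = 159.3 kJ/kg
m_dot = Q / dh = 137.4 / 159.3 = 0.8625 kg/s

0.8625


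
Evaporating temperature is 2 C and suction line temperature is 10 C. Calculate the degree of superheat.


Superheat = T_suction - T_evap
Superheat = 10 - (2)
Superheat = 8 K

8


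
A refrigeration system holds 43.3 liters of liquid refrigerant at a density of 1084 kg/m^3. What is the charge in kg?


Charge = V * rho / 1000
Charge = 43.3 * 1084 / 1000
Charge = 46.94 kg

46.94


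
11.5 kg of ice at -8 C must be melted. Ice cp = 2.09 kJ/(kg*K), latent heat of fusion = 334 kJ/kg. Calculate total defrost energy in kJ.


Sensible heat = cp * dT = 2.09 * 8 = 16.72 kJ/kg
Total per kg = 16.72 + 334 = 350.72 kJ/kg
Q = m * total = 11.5 * 350.72
Q = 4033.3 kJ

4033.3


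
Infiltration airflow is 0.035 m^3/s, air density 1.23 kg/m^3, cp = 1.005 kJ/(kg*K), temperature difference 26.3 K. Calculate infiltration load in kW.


Q = V_dot * rho * cp * dT
Q = 0.035 * 1.23 * 1.005 * 26.3
Q = 1.138 kW

1.138


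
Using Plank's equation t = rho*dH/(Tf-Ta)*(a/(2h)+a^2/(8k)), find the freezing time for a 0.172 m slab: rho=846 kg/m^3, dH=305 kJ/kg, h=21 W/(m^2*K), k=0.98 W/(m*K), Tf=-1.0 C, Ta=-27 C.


dT = -1.0 - (-27) = 26.0 K
term1 = a/(2h) = 0.172/(2*21) = 0.004095238095
term2 = a^2/(8k) = 0.172^2/(8*0.98) = 0.003773469388
t = rho*dH*1000/dT * (term1 + term2)
t = 846*305*1000/26.0 * (0.004095238095 + 0.003773469388)
t = 78091 s

78091


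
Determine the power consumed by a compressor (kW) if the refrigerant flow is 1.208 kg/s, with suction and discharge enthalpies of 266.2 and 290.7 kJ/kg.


dh = 290.7 - 266.2 = 24.5 kJ/kg
W = m_dot * dh = 1.208 * 24.5 = 29.6 kW

29.6


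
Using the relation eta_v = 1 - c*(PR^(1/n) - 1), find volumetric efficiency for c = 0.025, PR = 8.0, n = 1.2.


PR^(1/n) = 8.0^(1/1.2) = 5.65685425
eta_v = 1 - 0.025 * (5.65685425 - 1)
eta_v = 0.8836

0.8836


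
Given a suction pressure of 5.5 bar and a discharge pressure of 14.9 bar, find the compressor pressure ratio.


PR = P_high / P_low
PR = 14.9 / 5.5
PR = 2.709

2.709


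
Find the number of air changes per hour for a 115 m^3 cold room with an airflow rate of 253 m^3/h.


ACH = flow / volume
ACH = 253 / 115
ACH = 2.2

2.2


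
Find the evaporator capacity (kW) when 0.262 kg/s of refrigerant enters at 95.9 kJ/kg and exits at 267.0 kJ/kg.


dh = 267.0 - 95.9 = 171.1 kJ/kg
Q_evap = m_dot * dh = 0.262 * 171.1
Q_evap = 44.83 kW

44.83


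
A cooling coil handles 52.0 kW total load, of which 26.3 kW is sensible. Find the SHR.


SHR = Q_sensible / Q_total
SHR = 26.3 / 52.0
SHR = 0.506

0.506


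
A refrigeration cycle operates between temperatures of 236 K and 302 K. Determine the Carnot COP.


dT = 302 - 236 = 66 K
COP_carnot = T_cold / dT = 236 / 66
COP_carnot = 3.576

3.576


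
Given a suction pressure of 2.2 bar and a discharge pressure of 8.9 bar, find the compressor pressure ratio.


PR = P_high / P_low
PR = 8.9 / 2.2
PR = 4.045

4.045


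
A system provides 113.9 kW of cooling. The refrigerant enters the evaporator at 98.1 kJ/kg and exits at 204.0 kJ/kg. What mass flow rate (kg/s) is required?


dh = 204.0 - 98.1 = 105.9 kJ/kg
m_dot = Q / dh = 113.9 / 105.9 = 1.0755 kg/s

1.0755


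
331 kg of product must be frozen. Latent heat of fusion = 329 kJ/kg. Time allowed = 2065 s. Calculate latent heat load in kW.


Q_lat = m * h_fg / t
Q_lat = 331 * 329 / 2065
Q_lat = 52.74 kW

52.74


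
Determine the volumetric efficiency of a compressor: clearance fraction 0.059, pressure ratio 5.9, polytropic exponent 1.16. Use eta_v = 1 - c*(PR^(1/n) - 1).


PR^(1/n) = 5.9^(1/1.16) = 4.6187834
eta_v = 1 - 0.059 * (4.6187834 - 1)
eta_v = 0.7865

0.7865


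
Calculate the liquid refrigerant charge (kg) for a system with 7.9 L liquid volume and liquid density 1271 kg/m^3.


Charge = V * rho / 1000
Charge = 7.9 * 1271 / 1000
Charge = 10.04 kg

10.04


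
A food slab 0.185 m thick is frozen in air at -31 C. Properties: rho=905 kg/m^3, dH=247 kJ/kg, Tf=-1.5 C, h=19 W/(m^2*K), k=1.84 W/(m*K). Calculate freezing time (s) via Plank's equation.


dT = -1.5 - (-31) = 29.5 K
term1 = a/(2h) = 0.185/(2*19) = 0.004868421053
term2 = a^2/(8k) = 0.185^2/(8*1.84) = 0.002325067935
t = rho*dH*1000/dT * (term1 + term2)
t = 905*247*1000/29.5 * (0.004868421053 + 0.002325067935)
t = 54508 s

54508


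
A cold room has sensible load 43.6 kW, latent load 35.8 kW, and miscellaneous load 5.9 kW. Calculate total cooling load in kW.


Q_total = Q_s + Q_l + Q_misc
Q_total = 43.6 + 35.8 + 5.9
Q_total = 85.3 kW

85.3


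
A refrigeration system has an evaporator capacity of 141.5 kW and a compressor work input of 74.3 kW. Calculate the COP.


COP = Q_evap / W
COP = 141.5 / 74.3
COP = 1.904

1.904


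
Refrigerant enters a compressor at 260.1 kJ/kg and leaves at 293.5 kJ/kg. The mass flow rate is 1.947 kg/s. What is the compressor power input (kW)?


dh = 293.5 - 260.1 = 33.4 kJ/kg
W = m_dot * dh = 1.947 * 33.4 = 65.03 kW

65.03


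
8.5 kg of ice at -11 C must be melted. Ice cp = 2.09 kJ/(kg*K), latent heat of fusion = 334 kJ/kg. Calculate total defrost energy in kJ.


Sensible heat = cp * dT = 2.09 * 11 = 22.99 kJ/kg
Total per kg = 22.99 + 334 = 356.99 kJ/kg
Q = m * total = 8.5 * 356.99
Q = 3034.4 kJ

3034.4


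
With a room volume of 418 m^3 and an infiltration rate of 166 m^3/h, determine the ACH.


ACH = flow / volume
ACH = 166 / 418
ACH = 0.397

0.397


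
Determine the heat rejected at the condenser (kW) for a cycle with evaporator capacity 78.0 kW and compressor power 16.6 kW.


Q_cond = Q_evap + W
Q_cond = 78.0 + 16.6
Q_cond = 94.6 kW

94.6


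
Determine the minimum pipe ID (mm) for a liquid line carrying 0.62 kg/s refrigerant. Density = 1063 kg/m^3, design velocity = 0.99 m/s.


A = m_dot / (rho * v) = 0.62 / (1063 * 0.99) = 0.0005891464029 m^2
d = sqrt(4*A/pi) * 1000
d = 27.4 mm

27.4


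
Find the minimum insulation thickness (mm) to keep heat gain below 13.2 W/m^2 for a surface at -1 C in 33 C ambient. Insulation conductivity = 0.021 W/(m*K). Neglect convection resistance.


dT = 33 - (-1) = 34 K
thickness = k * dT / q_max * 1000
thickness = 0.021 * 34 / 13.2 * 1000
thickness = 54.1 mm

54.1


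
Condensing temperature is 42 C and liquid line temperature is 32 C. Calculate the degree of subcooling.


Subcooling = T_cond - T_liquid
Subcooling = 42 - 32
Subcooling = 10 K

10


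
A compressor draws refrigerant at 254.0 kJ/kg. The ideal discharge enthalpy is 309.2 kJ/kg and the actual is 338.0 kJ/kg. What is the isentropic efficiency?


dh_ideal = 309.2 - 254.0 = 55.2 kJ/kg
dh_actual = 338.0 - 254.0 = 84.0 kJ/kg
eta_s = dh_ideal / dh_actual = 55.2 / 84.0
eta_s = 0.6571

0.6571


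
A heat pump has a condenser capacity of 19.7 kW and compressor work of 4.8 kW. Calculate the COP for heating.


COP_hp = Q_cond / W
COP_hp = 19.7 / 4.8
COP_hp = 4.104

4.104


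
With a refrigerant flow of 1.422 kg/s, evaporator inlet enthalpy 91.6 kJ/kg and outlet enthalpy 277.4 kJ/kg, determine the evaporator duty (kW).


dh = 277.4 - 91.6 = 185.8 kJ/kg
Q_evap = m_dot * dh = 1.422 * 185.8
Q_evap = 264.21 kW

264.21


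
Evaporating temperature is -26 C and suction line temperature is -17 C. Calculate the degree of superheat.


Superheat = T_suction - T_evap
Superheat = -17 - (-26)
Superheat = 9 K

9


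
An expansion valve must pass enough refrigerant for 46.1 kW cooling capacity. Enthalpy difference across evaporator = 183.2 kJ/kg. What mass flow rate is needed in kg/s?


m_dot = Q / dh
m_dot = 46.1 / 183.2
m_dot = 0.2516 kg/s

0.2516


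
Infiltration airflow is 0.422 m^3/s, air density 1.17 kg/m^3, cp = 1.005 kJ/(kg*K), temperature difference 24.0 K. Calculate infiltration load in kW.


Q = V_dot * rho * cp * dT
Q = 0.422 * 1.17 * 1.005 * 24.0
Q = 11.909 kW

11.909


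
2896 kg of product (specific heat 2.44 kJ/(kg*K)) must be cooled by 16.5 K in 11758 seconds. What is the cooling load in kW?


Q = m * cp * dT / t
Q = 2896 * 2.44 * 16.5 / 11758
Q = 9.916 kW

9.916


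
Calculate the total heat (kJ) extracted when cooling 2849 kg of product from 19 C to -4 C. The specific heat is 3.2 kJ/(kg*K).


dT = 19 - (-4) = 23 K
Q = m * cp * dT = 2849 * 3.2 * 23
Q = 209686 kJ

209686


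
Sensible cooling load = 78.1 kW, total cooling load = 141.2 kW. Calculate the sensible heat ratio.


SHR = Q_sensible / Q_total
SHR = 78.1 / 141.2
SHR = 0.553

0.553


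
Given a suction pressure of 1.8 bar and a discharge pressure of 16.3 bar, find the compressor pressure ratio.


PR = P_high / P_low
PR = 16.3 / 1.8
PR = 9.056

9.056


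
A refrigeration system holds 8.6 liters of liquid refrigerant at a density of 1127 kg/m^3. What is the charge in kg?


Charge = V * rho / 1000
Charge = 8.6 * 1127 / 1000
Charge = 9.69 kg

9.69


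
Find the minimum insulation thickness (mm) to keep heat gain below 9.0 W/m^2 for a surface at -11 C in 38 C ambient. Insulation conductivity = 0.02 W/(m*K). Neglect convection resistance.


dT = 38 - (-11) = 49 K
thickness = k * dT / q_max * 1000
thickness = 0.02 * 49 / 9.0 * 1000
thickness = 108.9 mm

108.9


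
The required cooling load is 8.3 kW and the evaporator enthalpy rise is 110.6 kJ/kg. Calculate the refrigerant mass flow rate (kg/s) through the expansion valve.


m_dot = Q / dh
m_dot = 8.3 / 110.6
m_dot = 0.075 kg/s

0.075


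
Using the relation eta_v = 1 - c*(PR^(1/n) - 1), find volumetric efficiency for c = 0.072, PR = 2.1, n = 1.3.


PR^(1/n) = 2.1^(1/1.3) = 1.76954249
eta_v = 1 - 0.072 * (1.76954249 - 1)
eta_v = 0.9446

0.9446


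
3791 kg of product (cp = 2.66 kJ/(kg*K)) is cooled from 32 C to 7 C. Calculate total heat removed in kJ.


dT = 32 - (7) = 25 K
Q = m * cp * dT = 3791 * 2.66 * 25
Q = 252102 kJ

252102


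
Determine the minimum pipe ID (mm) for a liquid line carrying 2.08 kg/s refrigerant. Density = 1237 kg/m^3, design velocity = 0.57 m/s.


A = m_dot / (rho * v) = 2.08 / (1237 * 0.57) = 0.002949978017 m^2
d = sqrt(4*A/pi) * 1000
d = 61.3 mm

61.3


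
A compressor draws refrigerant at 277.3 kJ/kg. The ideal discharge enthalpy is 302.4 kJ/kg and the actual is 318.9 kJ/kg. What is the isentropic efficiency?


dh_ideal = 302.4 - 277.3 = 25.1 kJ/kg
dh_actual = 318.9 - 277.3 = 41.6 kJ/kg
eta_s = dh_ideal / dh_actual = 25.1 / 41.6
eta_s = 0.6034

0.6034


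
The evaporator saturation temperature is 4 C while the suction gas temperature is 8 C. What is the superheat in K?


Superheat = T_suction - T_evap
Superheat = 8 - (4)
Superheat = 4 K

4


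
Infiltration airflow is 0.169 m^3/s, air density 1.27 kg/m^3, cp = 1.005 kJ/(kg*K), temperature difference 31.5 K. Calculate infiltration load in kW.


Q = V_dot * rho * cp * dT
Q = 0.169 * 1.27 * 1.005 * 31.5
Q = 6.795 kW

6.795


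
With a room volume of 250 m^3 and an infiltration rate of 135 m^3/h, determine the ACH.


ACH = flow / volume
ACH = 135 / 250
ACH = 0.54

0.54


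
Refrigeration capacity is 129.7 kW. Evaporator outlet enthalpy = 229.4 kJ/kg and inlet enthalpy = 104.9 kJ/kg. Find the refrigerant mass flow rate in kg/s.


dh = 229.4 - 104.9 = 124.5 kJ/kg
m_dot = Q / dh = 129.7 / 124.5 = 1.0418 kg/s

1.0418


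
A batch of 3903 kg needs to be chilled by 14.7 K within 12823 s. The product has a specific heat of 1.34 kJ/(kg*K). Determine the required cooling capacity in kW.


Q = m * cp * dT / t
Q = 3903 * 1.34 * 14.7 / 12823
Q = 5.996 kW

5.996


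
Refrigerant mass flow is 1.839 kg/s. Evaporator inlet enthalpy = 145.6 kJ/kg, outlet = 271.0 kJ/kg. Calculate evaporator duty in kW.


dh = 271.0 - 145.6 = 125.4 kJ/kg
Q_evap = m_dot * dh = 1.839 * 125.4
Q_evap = 230.61 kW

230.61


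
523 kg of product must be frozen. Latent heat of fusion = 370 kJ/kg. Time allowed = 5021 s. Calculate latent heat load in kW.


Q_lat = m * h_fg / t
Q_lat = 523 * 370 / 5021
Q_lat = 38.54 kW

38.54


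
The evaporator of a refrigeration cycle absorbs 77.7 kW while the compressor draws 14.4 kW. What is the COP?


COP = Q_evap / W
COP = 77.7 / 14.4
COP = 5.396

5.396


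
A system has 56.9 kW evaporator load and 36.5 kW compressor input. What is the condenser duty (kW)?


Q_cond = Q_evap + W
Q_cond = 56.9 + 36.5
Q_cond = 93.4 kW

93.4


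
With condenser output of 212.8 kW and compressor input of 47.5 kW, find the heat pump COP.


COP_hp = Q_cond / W
COP_hp = 212.8 / 47.5
COP_hp = 4.48

4.48


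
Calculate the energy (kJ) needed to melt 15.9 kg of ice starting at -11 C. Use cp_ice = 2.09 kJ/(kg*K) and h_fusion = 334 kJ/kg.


Sensible heat = cp * dT = 2.09 * 11 = 22.99 kJ/kg
Total per kg = 22.99 + 334 = 356.99 kJ/kg
Q = m * total = 15.9 * 356.99
Q = 5676.1 kJ

5676.1


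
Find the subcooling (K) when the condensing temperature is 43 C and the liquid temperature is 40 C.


Subcooling = T_cond - T_liquid
Subcooling = 43 - 40
Subcooling = 3 K

3


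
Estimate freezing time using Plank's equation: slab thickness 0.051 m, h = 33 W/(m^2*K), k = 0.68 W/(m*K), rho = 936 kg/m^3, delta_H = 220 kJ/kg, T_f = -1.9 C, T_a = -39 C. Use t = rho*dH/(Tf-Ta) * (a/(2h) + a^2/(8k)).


dT = -1.9 - (-39) = 37.1 K
term1 = a/(2h) = 0.051/(2*33) = 0.0007727272727
term2 = a^2/(8k) = 0.051^2/(8*0.68) = 0.000478125
t = rho*dH*1000/dT * (term1 + term2)
t = 936*220*1000/37.1 * (0.0007727272727 + 0.000478125)
t = 6943 s

6943


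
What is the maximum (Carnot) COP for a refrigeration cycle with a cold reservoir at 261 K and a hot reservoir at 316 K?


dT = 316 - 261 = 55 K
COP_carnot = T_cold / dT = 261 / 55
COP_carnot = 4.745

4.745


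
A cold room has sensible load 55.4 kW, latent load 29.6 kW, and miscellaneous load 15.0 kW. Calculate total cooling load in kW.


Q_total = Q_s + Q_l + Q_misc
Q_total = 55.4 + 29.6 + 15.0
Q_total = 100.0 kW

100.0


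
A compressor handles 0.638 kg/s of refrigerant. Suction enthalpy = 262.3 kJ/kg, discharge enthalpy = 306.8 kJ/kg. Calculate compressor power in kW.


dh = 306.8 - 262.3 = 44.5 kJ/kg
W = m_dot * dh = 0.638 * 44.5 = 28.39 kW

28.39


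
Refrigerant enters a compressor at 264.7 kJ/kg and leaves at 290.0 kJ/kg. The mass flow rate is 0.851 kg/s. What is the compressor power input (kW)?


dh = 290.0 - 264.7 = 25.3 kJ/kg
W = m_dot * dh = 0.851 * 25.3 = 21.53 kW

21.53


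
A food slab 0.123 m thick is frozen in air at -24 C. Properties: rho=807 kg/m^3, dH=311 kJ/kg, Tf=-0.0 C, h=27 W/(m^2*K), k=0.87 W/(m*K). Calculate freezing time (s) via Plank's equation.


dT = -0.0 - (-24) = 24.0 K
term1 = a/(2h) = 0.123/(2*27) = 0.002277777778
term2 = a^2/(8k) = 0.123^2/(8*0.87) = 0.002173706897
t = rho*dH*1000/dT * (term1 + term2)
t = 807*311*1000/24.0 * (0.002277777778 + 0.002173706897)
t = 46551 s

46551


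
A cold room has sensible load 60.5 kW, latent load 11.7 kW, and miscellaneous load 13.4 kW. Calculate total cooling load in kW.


Q_total = Q_s + Q_l + Q_misc
Q_total = 60.5 + 11.7 + 13.4
Q_total = 85.6 kW

85.6


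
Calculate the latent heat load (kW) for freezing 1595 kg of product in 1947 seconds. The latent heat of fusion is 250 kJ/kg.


Q_lat = m * h_fg / t
Q_lat = 1595 * 250 / 1947
Q_lat = 204.8 kW

204.8


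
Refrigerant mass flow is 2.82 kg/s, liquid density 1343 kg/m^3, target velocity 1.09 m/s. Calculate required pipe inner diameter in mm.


A = m_dot / (rho * v) = 2.82 / (1343 * 1.09) = 0.001926400568 m^2
d = sqrt(4*A/pi) * 1000
d = 49.5 mm

49.5


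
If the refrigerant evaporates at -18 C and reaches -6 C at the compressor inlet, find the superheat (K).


Superheat = T_suction - T_evap
Superheat = -6 - (-18)
Superheat = 12 K

12


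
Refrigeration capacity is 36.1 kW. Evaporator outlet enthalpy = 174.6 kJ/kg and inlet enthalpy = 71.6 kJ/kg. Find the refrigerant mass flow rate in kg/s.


dh = 174.6 - 71.6 = 103.0 kJ/kg
m_dot = Q / dh = 36.1 / 103.0 = 0.3505 kg/s

0.3505


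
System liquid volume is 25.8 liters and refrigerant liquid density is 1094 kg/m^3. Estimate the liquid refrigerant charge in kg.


Charge = V * rho / 1000
Charge = 25.8 * 1094 / 1000
Charge = 28.23 kg

28.23


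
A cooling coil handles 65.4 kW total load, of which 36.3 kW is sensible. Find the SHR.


SHR = Q_sensible / Q_total
SHR = 36.3 / 65.4
SHR = 0.555

0.555


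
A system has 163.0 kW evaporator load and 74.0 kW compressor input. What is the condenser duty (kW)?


Q_cond = Q_evap + W
Q_cond = 163.0 + 74.0
Q_cond = 237.0 kW

237.0


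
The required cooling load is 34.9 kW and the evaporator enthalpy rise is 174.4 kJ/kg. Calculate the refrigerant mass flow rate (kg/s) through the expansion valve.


m_dot = Q / dh
m_dot = 34.9 / 174.4
m_dot = 0.2001 kg/s

0.2001


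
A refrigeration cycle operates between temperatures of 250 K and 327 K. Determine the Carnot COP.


dT = 327 - 250 = 77 K
COP_carnot = T_cold / dT = 250 / 77
COP_carnot = 3.247

3.247


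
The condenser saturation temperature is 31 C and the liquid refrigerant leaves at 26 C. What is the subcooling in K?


Subcooling = T_cond - T_liquid
Subcooling = 31 - 26
Subcooling = 5 K

5


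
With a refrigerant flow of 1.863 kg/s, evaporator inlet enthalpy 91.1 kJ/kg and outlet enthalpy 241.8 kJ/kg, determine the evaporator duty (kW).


dh = 241.8 - 91.1 = 150.7 kJ/kg
Q_evap = m_dot * dh = 1.863 * 150.7
Q_evap = 280.75 kW

280.75


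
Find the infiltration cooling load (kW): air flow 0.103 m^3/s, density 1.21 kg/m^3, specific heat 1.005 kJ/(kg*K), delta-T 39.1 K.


Q = V_dot * rho * cp * dT
Q = 0.103 * 1.21 * 1.005 * 39.1
Q = 4.897 kW

4.897


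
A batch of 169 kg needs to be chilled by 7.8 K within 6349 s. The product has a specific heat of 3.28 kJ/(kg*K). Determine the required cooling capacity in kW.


Q = m * cp * dT / t
Q = 169 * 3.28 * 7.8 / 6349
Q = 0.681 kW

0.681


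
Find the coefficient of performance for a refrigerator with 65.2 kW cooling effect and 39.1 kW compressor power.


COP = Q_evap / W
COP = 65.2 / 39.1
COP = 1.668

1.668


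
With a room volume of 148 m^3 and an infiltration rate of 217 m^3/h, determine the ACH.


ACH = flow / volume
ACH = 217 / 148
ACH = 1.466

1.466


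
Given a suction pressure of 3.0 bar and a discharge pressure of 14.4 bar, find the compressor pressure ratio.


PR = P_high / P_low
PR = 14.4 / 3.0
PR = 4.8

4.8


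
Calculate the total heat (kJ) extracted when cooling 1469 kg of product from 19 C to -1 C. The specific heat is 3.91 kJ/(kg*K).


dT = 19 - (-1) = 20 K
Q = m * cp * dT = 1469 * 3.91 * 20
Q = 114876 kJ

114876


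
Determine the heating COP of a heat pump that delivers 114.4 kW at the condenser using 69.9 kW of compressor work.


COP_hp = Q_cond / W
COP_hp = 114.4 / 69.9
COP_hp = 1.637

1.637


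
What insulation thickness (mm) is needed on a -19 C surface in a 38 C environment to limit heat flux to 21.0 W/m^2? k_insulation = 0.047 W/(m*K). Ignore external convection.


dT = 38 - (-19) = 57 K
thickness = k * dT / q_max * 1000
thickness = 0.047 * 57 / 21.0 * 1000
thickness = 127.6 mm

127.6


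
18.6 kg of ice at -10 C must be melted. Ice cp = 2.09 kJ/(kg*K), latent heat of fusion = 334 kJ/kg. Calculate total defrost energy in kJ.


Sensible heat = cp * dT = 2.09 * 10 = 20.9 kJ/kg
Total per kg = 20.9 + 334 = 354.9 kJ/kg
Q = m * total = 18.6 * 354.9
Q = 6601.1 kJ

6601.1


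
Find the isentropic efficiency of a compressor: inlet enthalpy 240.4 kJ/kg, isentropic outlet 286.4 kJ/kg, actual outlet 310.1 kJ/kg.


dh_ideal = 286.4 - 240.4 = 46.0 kJ/kg
dh_actual = 310.1 - 240.4 = 69.7 kJ/kg
eta_s = dh_ideal / dh_actual = 46.0 / 69.7
eta_s = 0.66

0.66


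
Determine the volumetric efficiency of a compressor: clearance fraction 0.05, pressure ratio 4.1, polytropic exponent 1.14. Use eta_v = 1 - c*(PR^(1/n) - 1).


PR^(1/n) = 4.1^(1/1.14) = 3.44770183
eta_v = 1 - 0.05 * (3.44770183 - 1)
eta_v = 0.8776

0.8776


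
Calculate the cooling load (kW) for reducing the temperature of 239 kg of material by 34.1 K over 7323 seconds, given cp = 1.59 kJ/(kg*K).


Q = m * cp * dT / t
Q = 239 * 1.59 * 34.1 / 7323
Q = 1.77 kW

1.77


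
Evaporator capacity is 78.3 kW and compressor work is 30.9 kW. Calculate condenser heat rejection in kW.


Q_cond = Q_evap + W
Q_cond = 78.3 + 30.9
Q_cond = 109.2 kW

109.2


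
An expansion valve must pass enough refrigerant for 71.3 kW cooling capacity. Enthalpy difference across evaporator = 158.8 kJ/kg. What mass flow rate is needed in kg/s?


m_dot = Q / dh
m_dot = 71.3 / 158.8
m_dot = 0.449 kg/s

0.449


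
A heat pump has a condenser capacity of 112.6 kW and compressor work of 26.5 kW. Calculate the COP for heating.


COP_hp = Q_cond / W
COP_hp = 112.6 / 26.5
COP_hp = 4.249

4.249


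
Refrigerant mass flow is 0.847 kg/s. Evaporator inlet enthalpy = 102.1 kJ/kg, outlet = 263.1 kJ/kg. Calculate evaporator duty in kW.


dh = 263.1 - 102.1 = 161.0 kJ/kg
Q_evap = m_dot * dh = 0.847 * 161.0
Q_evap = 136.37 kW

136.37


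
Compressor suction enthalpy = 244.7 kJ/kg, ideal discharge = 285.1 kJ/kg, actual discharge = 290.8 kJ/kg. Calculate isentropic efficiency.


dh_ideal = 285.1 - 244.7 = 40.4 kJ/kg
dh_actual = 290.8 - 244.7 = 46.1 kJ/kg
eta_s = dh_ideal / dh_actual = 40.4 / 46.1
eta_s = 0.8764

0.8764


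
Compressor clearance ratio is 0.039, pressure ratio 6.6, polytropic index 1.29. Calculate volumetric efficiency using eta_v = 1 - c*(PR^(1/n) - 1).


PR^(1/n) = 6.6^(1/1.29) = 4.31822608
eta_v = 1 - 0.039 * (4.31822608 - 1)
eta_v = 0.8706

0.8706


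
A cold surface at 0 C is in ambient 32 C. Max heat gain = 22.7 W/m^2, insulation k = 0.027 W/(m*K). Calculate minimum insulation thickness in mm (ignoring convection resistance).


dT = 32 - (0) = 32 K
thickness = k * dT / q_max * 1000
thickness = 0.027 * 32 / 22.7 * 1000
thickness = 38.1 mm

38.1


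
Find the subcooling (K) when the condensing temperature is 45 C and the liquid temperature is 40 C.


Subcooling = T_cond - T_liquid
Subcooling = 45 - 40
Subcooling = 5 K

5


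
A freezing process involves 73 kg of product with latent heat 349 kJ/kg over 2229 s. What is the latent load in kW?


Q_lat = m * h_fg / t
Q_lat = 73 * 349 / 2229
Q_lat = 11.43 kW

11.43


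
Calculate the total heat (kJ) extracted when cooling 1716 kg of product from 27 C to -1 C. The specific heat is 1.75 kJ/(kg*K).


dT = 27 - (-1) = 28 K
Q = m * cp * dT = 1716 * 1.75 * 28
Q = 84084 kJ

84084
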